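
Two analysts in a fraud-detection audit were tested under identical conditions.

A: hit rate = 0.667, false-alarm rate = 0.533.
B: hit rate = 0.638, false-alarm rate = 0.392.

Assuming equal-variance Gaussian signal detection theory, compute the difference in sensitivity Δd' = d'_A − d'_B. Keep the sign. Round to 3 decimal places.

A: z(0.667) = 0.4316, z(0.533) = 0.0828, d' = 0.3488
B: z(0.638) = 0.3531, z(0.392) = -0.2741, d' = 0.6272
Δd' = d'_A − d'_B = 0.3488 − 0.6272 = -0.2784
B has the higher sensitivity.

Δd' = -0.278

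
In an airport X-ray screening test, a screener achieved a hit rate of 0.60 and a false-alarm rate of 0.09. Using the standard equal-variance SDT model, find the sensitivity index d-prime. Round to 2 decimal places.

d-prime = 1.59

z(H) = 0.253
z(FA) = -1.341
d' = z(H) − z(FA) = 0.253 − (-1.341) = 1.594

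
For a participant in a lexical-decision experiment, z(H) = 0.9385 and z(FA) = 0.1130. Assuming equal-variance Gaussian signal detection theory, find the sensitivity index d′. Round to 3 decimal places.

d′ = 0.826

d' = z(H) − z(FA) = 0.9385 − 0.1130 = 0.8255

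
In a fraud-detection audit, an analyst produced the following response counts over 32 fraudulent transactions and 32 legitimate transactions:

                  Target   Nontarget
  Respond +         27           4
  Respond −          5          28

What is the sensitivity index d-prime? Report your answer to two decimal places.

H = 27/32 = 0.8438
FA = 4/32 = 0.1250
Φ⁻¹(H) = Φ⁻¹(0.8438) = 1.0102
Φ⁻¹(FA) = Φ⁻¹(0.1250) = -1.1503
d' = z(H) − z(FA) = 1.0102 − (-1.1503) = 2.1605

d-prime = 2.16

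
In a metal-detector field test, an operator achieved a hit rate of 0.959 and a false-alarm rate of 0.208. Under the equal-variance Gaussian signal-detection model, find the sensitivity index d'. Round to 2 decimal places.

z(0.959) = 1.739, z(0.208) = -0.813
d' = z(H) − z(FA) = 1.739 − (-0.813) = 2.552

d' = 2.55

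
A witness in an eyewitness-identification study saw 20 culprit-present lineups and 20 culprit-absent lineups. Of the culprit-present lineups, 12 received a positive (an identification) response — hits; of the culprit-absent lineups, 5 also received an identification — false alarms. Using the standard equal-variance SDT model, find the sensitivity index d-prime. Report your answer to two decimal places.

d-prime = 0.93

H = 12/20 = 0.6000
FA = 5/20 = 0.2500
Φ⁻¹(H) = Φ⁻¹(0.6000) = 0.253
Φ⁻¹(FA) = Φ⁻¹(0.2500) = -0.674
d' = z(H) − z(FA) = 0.253 − (-0.674) = 0.927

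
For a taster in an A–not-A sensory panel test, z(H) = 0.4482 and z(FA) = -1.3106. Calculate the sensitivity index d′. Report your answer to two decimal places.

d′ = 1.76

d' = z(H) − z(FA) = 0.4482 − (-1.3106) = 1.7588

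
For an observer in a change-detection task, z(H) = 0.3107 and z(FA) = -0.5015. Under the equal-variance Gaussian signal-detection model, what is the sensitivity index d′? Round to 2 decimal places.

d' = z(H) − z(FA) = 0.3107 − (-0.5015) = 0.8122

d′ = 0.81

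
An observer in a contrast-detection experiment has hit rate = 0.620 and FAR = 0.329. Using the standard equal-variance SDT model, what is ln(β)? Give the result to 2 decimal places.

z(0.620) = 0.305, z(0.329) = -0.443
ln β = −½·[z(H)² − z(FA)²] = −0.5 × (0.093 − 0.196) = 0.0515

ln β = 0.05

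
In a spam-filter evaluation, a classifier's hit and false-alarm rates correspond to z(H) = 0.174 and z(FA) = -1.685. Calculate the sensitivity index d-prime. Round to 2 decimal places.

d-prime = 1.86

d' = z(H) − z(FA) = 0.174 − (-1.685) = 1.859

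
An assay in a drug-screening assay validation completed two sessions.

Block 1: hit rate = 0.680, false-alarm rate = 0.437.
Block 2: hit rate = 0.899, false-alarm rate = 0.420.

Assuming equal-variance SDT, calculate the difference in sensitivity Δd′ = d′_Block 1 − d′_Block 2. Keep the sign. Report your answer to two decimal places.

Block 1: z(0.680) = 0.468, z(0.437) = -0.159, d' = 0.627
Block 2: z(0.899) = 1.276, z(0.420) = -0.202, d' = 1.478
Δd' = d'_Block 1 − d'_Block 2 = 0.627 − 1.478 = -0.851
Block 2 has the higher sensitivity.

Δd′ = -0.85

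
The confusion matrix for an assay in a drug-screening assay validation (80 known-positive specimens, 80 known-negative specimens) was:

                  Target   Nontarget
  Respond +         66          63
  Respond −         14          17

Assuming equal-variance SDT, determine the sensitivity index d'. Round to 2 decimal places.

d' = 0.14

H = 66/80 = 0.8250
FA = 63/80 = 0.7875
z(H) = z(0.8250) = 0.9346
z(FA) = z(0.7875) = 0.7978
d' = z(H) − z(FA) = 0.9346 − 0.7978 = 0.1368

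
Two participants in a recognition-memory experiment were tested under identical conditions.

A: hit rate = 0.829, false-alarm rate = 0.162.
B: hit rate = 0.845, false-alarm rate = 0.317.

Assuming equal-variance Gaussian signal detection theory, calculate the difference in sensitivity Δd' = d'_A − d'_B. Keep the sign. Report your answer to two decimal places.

Δd' = 0.45

A: z(0.829) = 0.950, z(0.162) = -0.986, d' = 1.936
B: z(0.845) = 1.015, z(0.317) = -0.476, d' = 1.491
Δd' = d'_A − d'_B = 1.936 − 1.491 = 0.445
A has the higher sensitivity.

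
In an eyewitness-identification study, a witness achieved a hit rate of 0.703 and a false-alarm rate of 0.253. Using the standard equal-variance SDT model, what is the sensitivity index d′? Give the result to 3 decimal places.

d′ = 1.198

z(0.703) = 0.5330, z(0.253) = -0.6651
d' = z(H) − z(FA) = 0.5330 − (-0.6651) = 1.1981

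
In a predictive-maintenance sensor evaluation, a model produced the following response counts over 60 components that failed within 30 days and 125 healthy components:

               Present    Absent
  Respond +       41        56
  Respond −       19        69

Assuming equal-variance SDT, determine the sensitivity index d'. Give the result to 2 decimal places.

d' = 0.61

H = 41/60 = 0.6833
FA = 56/125 = 0.4480
Φ⁻¹(H) = Φ⁻¹(0.6833) = 0.477
Φ⁻¹(FA) = Φ⁻¹(0.4480) = -0.131
d' = z(H) − z(FA) = 0.477 − (-0.131) = 0.608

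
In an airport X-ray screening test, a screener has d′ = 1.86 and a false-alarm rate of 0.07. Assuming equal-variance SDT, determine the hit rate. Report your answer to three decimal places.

z(false-alarm rate) = z(0.07) = -1.4758
z(H) = z(FA) + d' = -1.4758 + 1.86 = 0.3842
hit rate = Φ(0.3842) = 0.6496

hit rate = 0.650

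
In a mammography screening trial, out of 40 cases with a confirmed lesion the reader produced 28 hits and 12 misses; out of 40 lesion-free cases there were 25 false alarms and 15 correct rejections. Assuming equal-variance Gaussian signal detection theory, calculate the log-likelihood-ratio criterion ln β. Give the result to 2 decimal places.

ln β = -0.09

H = 28/40 = 0.7000
FA = 25/40 = 0.6250
Φ⁻¹(0.7000) = 0.524, Φ⁻¹(0.6250) = 0.319
ln β = −½·[z(H)² − z(FA)²] = −0.5 × (0.275 − 0.102) = -0.0865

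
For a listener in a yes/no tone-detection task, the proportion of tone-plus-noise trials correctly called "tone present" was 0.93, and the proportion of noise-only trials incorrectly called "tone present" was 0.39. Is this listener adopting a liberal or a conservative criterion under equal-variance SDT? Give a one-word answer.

z(H) = 1.476, z(FA) = -0.279
c = −½·(z(H) + z(FA)) = -0.5985
c < 0 → liberal criterion (biased toward responding “yes”).

liberal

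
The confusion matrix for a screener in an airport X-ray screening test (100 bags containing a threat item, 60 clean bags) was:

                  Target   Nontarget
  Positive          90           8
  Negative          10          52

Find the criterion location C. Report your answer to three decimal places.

H = 90/100 = 0.9000
FA = 8/60 = 0.1333
z(H) = z(0.9000) = 1.2816
z(FA) = z(0.1333) = -1.1109
c = −½·[z(H) + z(FA)] = −0.5 × (1.2816 + (-1.1109)) = -0.08535

C = -0.085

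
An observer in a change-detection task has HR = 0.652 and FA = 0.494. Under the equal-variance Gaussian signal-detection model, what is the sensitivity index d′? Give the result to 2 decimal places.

z(0.652) = 0.3907, z(0.494) = -0.0150
d' = z(H) − z(FA) = 0.3907 − (-0.0150) = 0.4057

d′ = 0.41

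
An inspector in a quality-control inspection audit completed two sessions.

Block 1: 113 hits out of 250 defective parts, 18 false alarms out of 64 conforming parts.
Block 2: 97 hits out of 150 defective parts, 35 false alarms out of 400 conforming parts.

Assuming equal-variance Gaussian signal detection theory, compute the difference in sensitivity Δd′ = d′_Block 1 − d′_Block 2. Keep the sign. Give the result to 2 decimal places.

Δd′ = -1.27

Block 1: z(0.4520) = -0.121, z(0.2812) = -0.579, d' = 0.458
Block 2: z(0.6467) = 0.376, z(0.0875) = -1.356, d' = 1.732
Δd' = d'_Block 1 − d'_Block 2 = 0.458 − 1.732 = -1.274
Block 2 has the higher sensitivity.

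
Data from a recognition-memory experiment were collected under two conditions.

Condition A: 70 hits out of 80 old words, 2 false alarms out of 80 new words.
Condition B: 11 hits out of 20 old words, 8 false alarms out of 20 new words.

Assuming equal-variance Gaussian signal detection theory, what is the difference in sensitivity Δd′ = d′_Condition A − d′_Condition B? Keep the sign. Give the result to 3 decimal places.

Δd′ = 2.731

Condition A: z(0.8750) = 1.1503, z(0.0250) = -1.9600, d' = 3.1103
Condition B: z(0.5500) = 0.1257, z(0.4000) = -0.2533, d' = 0.3790
Δd' = d'_Condition A − d'_Condition B = 3.1103 − 0.3790 = 2.7313
Condition A has the higher sensitivity.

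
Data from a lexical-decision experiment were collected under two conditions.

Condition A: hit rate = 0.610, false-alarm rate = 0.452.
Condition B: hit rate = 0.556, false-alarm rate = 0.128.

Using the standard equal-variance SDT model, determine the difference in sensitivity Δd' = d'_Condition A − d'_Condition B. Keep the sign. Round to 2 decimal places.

Condition A: z(0.610) = 0.279, z(0.452) = -0.121, d' = 0.400
Condition B: z(0.556) = 0.141, z(0.128) = -1.136, d' = 1.277
Δd' = d'_Condition A − d'_Condition B = 0.400 − 1.277 = -0.877
Condition B has the higher sensitivity.

Δd' = -0.88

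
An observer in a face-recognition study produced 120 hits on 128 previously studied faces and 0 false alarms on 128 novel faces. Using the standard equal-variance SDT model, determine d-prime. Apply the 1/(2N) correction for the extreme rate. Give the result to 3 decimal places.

The false-alarm rate is 0/128 = 0, so apply the 1/(2N) correction: FA → 1/(2·128) = 0.00391.
z(H) = z(0.93750) = 1.5341
z(FA) = z(0.00391) = -2.6597
d' = 1.5341 − (-2.6597) = 4.1938

d-prime = 4.194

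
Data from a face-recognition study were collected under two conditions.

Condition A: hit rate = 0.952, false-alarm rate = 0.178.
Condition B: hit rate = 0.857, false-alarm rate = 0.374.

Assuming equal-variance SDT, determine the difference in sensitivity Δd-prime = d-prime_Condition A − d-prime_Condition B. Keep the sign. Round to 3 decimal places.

Δd-prime = 1.199

Condition A: z(0.952) = 1.6646, z(0.178) = -0.9230, d' = 2.5876
Condition B: z(0.857) = 1.0669, z(0.374) = -0.3213, d' = 1.3882
Δd' = d'_Condition A − d'_Condition B = 2.5876 − 1.3882 = 1.1994
Condition A has the higher sensitivity.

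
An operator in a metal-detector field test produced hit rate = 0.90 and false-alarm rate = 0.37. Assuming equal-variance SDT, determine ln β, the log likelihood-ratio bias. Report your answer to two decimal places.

z(0.90) = 1.282, z(0.37) = -0.332
ln β = −½·[z(H)² − z(FA)²] = −0.5 × (1.644 − 0.110) = -0.767

ln β = -0.77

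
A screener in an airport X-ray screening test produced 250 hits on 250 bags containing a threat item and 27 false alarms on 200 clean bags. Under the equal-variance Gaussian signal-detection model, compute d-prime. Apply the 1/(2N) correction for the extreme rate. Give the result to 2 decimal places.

d-prime = 3.98

The hit rate is 250/250 = 1, so apply the 1/(2N) correction: H → 1 − 1/(2·250) = 0.99800.
z(H) = z(0.99800) = 2.878
z(FA) = z(0.13500) = -1.103
d' = 2.878 − (-1.103) = 3.981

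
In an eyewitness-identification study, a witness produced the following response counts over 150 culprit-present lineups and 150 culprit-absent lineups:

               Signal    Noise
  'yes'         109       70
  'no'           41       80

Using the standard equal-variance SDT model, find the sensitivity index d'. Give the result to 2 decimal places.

d' = 0.69

H = 109/150 = 0.7267
FA = 70/150 = 0.4667
Φ⁻¹(H) = 0.6029
Φ⁻¹(FA) = -0.0836
d' = z(H) − z(FA) = 0.6029 − (-0.0836) = 0.6865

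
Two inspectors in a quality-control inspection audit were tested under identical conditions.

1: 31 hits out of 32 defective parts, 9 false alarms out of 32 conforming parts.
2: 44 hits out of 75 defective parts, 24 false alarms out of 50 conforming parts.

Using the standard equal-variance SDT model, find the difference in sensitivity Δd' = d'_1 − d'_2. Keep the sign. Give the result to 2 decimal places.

1: z(0.9688) = 1.863, z(0.2812) = -0.579, d' = 2.442
2: z(0.5867) = 0.219, z(0.4800) = -0.050, d' = 0.269
Δd' = d'_1 − d'_2 = 2.442 − 0.269 = 2.173
1 has the higher sensitivity.

Δd' = 2.17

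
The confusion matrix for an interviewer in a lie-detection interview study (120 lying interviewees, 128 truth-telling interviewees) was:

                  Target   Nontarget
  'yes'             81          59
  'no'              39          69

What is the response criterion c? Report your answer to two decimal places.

H = 81/120 = 0.6750
FA = 59/128 = 0.4609
Φ⁻¹(0.6750) = 0.4538, Φ⁻¹(0.4609) = -0.0982
c = −½·[z(H) + z(FA)] = −0.5 × (0.4538 + (-0.0982)) = -0.1778
c < 0: the interviewer has a liberal response bias.

c = -0.18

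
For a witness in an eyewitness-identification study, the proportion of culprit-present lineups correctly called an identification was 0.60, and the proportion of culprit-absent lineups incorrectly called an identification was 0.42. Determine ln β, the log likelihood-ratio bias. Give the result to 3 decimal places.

Φ⁻¹(H) = Φ⁻¹(0.60) = 0.2533
Φ⁻¹(FA) = Φ⁻¹(0.42) = -0.2019
ln β = −½·[z(H)² − z(FA)²] = −0.5 × (0.0642 − 0.0408) = -0.0117

ln β = -0.012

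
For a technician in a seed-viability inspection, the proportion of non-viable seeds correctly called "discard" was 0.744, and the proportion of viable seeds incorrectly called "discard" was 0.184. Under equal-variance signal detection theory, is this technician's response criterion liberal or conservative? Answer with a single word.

conservative

z(H) = 0.656, z(FA) = -0.900
c = −½·(z(H) + z(FA)) = 0.122
c > 0 → conservative criterion (biased toward responding “no”).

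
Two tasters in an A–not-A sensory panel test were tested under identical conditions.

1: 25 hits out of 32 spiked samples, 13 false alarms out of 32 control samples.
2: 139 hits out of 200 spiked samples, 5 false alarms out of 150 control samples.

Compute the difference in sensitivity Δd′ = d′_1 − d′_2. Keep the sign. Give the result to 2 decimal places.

Δd′ = -1.33

1: z(0.7812) = 0.776, z(0.4062) = -0.237, d' = 1.013
2: z(0.6950) = 0.510, z(0.0333) = -1.834, d' = 2.344
Δd' = d'_1 − d'_2 = 1.013 − 2.344 = -1.331
2 has the higher sensitivity.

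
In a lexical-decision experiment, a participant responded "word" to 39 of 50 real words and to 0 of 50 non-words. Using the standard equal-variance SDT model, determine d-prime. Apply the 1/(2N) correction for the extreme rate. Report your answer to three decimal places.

d-prime = 3.099

The false-alarm rate is 0/50 = 0, so apply the 1/(2N) correction: FA → 1/(2·50) = 0.01000.
z(H) = z(0.78000) = 0.7722
z(FA) = z(0.01000) = -2.3263
d' = 0.7722 − (-2.3263) = 3.0985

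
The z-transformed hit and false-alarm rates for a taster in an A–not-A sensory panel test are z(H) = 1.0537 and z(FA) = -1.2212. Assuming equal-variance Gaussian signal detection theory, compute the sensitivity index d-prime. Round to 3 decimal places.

d-prime = 2.275

d' = z(H) − z(FA) = 1.0537 − (-1.2212) = 2.2749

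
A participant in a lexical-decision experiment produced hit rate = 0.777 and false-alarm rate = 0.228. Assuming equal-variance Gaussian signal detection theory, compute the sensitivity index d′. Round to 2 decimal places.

z(H) = z(0.777) = 0.7621
z(FA) = z(0.228) = -0.7454
d' = z(H) − z(FA) = 0.7621 − (-0.7454) = 1.5075

d′ = 1.51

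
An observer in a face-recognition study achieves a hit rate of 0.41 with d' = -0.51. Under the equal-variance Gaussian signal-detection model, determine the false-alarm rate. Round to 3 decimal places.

z(hit rate) = z(0.41) = -0.2275
z(FA) = z(H) − d' = -0.2275 − (-0.51) = 0.2825
false-alarm rate = Φ(0.2825) = 0.6112

false-alarm rate = 0.611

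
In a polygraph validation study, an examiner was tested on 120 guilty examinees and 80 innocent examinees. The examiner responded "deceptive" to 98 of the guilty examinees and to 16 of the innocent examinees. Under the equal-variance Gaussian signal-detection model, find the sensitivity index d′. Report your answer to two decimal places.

d′ = 1.74

H = 98/120 = 0.8167
FA = 16/80 = 0.2000
z(0.8167) = 0.9029, z(0.2000) = -0.8416
d' = z(H) − z(FA) = 0.9029 − (-0.8416) = 1.7445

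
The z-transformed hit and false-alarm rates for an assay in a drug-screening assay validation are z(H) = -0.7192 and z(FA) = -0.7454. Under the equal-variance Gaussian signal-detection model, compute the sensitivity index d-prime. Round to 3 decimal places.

d' = z(H) − z(FA) = -0.7192 − (-0.7454) = 0.0262

d-prime = 0.026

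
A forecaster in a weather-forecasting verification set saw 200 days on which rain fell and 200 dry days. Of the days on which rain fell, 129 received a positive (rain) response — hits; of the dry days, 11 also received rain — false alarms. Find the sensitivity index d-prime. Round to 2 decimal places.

H = 129/200 = 0.6450
FA = 11/200 = 0.0550
z(H) = z(0.6450) = 0.372
z(FA) = z(0.0550) = -1.598
d' = z(H) − z(FA) = 0.372 − (-1.598) = 1.970

d-prime = 1.97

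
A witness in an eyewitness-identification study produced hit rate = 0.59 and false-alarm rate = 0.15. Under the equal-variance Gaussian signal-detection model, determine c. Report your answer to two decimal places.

c = 0.40

z(0.59) = 0.228, z(0.15) = -1.036
c = −½·[z(H) + z(FA)] = −0.5 × (0.228 + (-1.036)) = 0.404
c > 0: the witness has a conservative response bias.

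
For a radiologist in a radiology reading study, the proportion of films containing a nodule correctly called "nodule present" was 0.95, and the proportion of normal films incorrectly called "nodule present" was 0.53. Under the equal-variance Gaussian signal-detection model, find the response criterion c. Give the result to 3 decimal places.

c = -0.860

Φ⁻¹(H) = 1.6449
Φ⁻¹(FA) = 0.0753
c = −½·[z(H) + z(FA)] = −0.5 × (1.6449 + 0.0753) = -0.8601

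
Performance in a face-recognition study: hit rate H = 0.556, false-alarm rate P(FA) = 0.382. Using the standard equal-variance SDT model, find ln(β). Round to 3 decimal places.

Φ⁻¹(0.556) = 0.1408, Φ⁻¹(0.382) = -0.3002
ln β = −½·[z(H)² − z(FA)²] = −0.5 × (0.0198 − 0.0901) = 0.03515

ln β = 0.035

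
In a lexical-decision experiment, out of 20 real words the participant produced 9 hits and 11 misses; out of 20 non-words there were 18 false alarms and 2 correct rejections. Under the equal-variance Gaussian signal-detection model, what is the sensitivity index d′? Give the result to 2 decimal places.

d′ = -1.41

H = 9/20 = 0.4500
FA = 18/20 = 0.9000
z(H) = z(0.4500) = -0.126
z(FA) = z(0.9000) = 1.282
d' = z(H) − z(FA) = -0.126 − 1.282 = -1.408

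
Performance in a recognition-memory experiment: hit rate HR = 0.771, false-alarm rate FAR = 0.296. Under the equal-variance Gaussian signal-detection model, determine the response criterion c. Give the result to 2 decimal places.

z(H) = 0.7421
z(FA) = -0.5359
c = −½·[z(H) + z(FA)] = −0.5 × (0.7421 + (-0.5359)) = -0.1031

c = -0.10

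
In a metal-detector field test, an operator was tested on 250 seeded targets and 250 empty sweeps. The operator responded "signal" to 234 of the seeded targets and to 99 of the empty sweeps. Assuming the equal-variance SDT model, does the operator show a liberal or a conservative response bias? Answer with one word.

z(H) = 1.522, z(FA) = -0.264
c = −½·(z(H) + z(FA)) = -0.629
c < 0 → liberal criterion (biased toward responding “yes”).

liberal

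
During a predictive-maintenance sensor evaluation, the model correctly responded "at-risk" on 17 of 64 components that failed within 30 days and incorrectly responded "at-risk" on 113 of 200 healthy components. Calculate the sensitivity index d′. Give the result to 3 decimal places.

H = 17/64 = 0.2656
FA = 113/200 = 0.5650
Φ⁻¹(H) = Φ⁻¹(0.2656) = -0.6262
Φ⁻¹(FA) = Φ⁻¹(0.5650) = 0.1637
d' = z(H) − z(FA) = -0.6262 − 0.1637 = -0.7899

d′ = -0.790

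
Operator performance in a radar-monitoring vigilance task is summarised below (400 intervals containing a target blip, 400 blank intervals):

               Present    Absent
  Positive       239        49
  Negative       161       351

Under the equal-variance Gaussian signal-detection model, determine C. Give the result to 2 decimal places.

H = 239/400 = 0.5975
FA = 49/400 = 0.1225
z(H) = 0.2469
z(FA) = -1.1626
c = −½·[z(H) + z(FA)] = −0.5 × (0.2469 + (-1.1626)) = 0.45785

C = 0.46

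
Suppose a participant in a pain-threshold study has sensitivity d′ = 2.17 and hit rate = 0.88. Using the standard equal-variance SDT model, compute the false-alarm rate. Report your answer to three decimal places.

false-alarm rate = 0.160

z(hit rate) = z(0.88) = 1.1750
z(FA) = z(H) − d' = 1.1750 − 2.17 = -0.9950
false-alarm rate = Φ(-0.9950) = 0.1599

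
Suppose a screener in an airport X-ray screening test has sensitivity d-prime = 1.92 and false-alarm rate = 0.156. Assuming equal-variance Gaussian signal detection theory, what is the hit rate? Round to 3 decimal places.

z(false-alarm rate) = z(0.156) = -1.0110
z(H) = z(FA) + d' = -1.0110 + 1.92 = 0.9090
hit rate = Φ(0.9090) = 0.8183

hit rate = 0.818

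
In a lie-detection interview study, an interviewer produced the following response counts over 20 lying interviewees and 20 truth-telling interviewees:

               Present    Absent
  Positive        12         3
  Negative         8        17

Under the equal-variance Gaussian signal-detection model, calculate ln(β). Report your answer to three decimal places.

ln β = 0.505

H = 12/20 = 0.6000
FA = 3/20 = 0.1500
Φ⁻¹(H) = Φ⁻¹(0.6000) = 0.2533
Φ⁻¹(FA) = Φ⁻¹(0.1500) = -1.0364
ln β = −½·[z(H)² − z(FA)²] = −0.5 × (0.0642 − 1.0741) = 0.50495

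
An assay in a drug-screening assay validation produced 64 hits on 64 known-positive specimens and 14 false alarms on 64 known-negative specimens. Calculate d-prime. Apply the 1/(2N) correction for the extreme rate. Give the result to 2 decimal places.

The hit rate is 64/64 = 1, so apply the 1/(2N) correction: H → 1 − 1/(2·64) = 0.99219.
z(H) = z(0.99219) = 2.418
z(FA) = z(0.21875) = -0.776
d' = 2.418 − (-0.776) = 3.194

d-prime = 3.19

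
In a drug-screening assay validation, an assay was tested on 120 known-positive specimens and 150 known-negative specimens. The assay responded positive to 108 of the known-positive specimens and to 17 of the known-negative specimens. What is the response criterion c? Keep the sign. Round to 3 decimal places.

H = 108/120 = 0.9000
FA = 17/150 = 0.1133
Φ⁻¹(H) = Φ⁻¹(0.9000) = 1.2816
Φ⁻¹(FA) = Φ⁻¹(0.1133) = -1.2092
c = −½·[z(H) + z(FA)] = −0.5 × (1.2816 + (-1.2092)) = -0.0362

c = -0.036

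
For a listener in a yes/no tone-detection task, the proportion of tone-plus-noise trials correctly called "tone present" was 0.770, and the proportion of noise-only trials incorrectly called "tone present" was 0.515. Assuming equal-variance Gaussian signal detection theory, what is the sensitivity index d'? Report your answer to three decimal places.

d' = 0.701

z(H) = 0.7388
z(FA) = 0.0376
d' = z(H) − z(FA) = 0.7388 − 0.0376 = 0.7012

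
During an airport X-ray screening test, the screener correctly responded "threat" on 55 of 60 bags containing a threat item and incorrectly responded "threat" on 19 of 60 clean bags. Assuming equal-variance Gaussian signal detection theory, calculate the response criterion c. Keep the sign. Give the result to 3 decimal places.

c = -0.453

H = 55/60 = 0.9167
FA = 19/60 = 0.3167
z(H) = z(0.9167) = 1.3832
z(FA) = z(0.3167) = -0.4769
c = −½·[z(H) + z(FA)] = −0.5 × (1.3832 + (-0.4769)) = -0.45315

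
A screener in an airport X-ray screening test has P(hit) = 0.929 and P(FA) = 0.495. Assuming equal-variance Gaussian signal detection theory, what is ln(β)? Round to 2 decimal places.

z(H) = 1.468
z(FA) = -0.013
ln β = −½·[z(H)² − z(FA)²] = −0.5 × (2.155 − 0.000) = -1.0775

ln β = -1.08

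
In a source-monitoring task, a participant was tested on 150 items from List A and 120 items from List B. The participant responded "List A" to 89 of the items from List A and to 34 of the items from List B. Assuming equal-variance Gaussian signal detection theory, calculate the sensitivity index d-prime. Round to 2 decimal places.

H = 89/150 = 0.5933
FA = 34/120 = 0.2833
Φ⁻¹(H) = Φ⁻¹(0.5933) = 0.236
Φ⁻¹(FA) = Φ⁻¹(0.2833) = -0.573
d' = z(H) − z(FA) = 0.236 − (-0.573) = 0.809

d-prime = 0.81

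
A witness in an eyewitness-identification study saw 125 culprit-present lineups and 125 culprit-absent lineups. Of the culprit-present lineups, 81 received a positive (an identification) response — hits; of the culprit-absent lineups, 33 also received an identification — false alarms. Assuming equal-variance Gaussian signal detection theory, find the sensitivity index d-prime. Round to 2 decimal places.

H = 81/125 = 0.6480
FA = 33/125 = 0.2640
z(H) = z(0.6480) = 0.380
z(FA) = z(0.2640) = -0.631
d' = z(H) − z(FA) = 0.380 − (-0.631) = 1.011

d-prime = 1.01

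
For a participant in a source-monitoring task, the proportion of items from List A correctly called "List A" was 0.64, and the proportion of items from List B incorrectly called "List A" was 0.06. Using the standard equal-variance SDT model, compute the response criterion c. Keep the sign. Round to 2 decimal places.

c = 0.60

z(H) = 0.358
z(FA) = -1.555
c = −½·[z(H) + z(FA)] = −0.5 × (0.358 + (-1.555)) = 0.5985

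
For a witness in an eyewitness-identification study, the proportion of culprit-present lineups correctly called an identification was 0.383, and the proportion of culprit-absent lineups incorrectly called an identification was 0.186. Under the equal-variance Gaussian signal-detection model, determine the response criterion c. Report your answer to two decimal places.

c = 0.60

z(0.383) = -0.298, z(0.186) = -0.893
c = −½·[z(H) + z(FA)] = −0.5 × (-0.298 + (-0.893)) = 0.5955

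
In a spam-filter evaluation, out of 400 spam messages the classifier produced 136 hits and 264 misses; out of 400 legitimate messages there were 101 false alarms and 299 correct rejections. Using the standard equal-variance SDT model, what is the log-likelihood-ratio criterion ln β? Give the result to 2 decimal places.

ln β = 0.14

H = 136/400 = 0.3400
FA = 101/400 = 0.2525
z(H) = -0.412
z(FA) = -0.667
ln β = −½·[z(H)² − z(FA)²] = −0.5 × (0.170 − 0.445) = 0.1375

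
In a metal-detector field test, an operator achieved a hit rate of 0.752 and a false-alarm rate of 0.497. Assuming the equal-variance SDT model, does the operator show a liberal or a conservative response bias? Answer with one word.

liberal

z(H) = 0.681, z(FA) = -0.008
c = −½·(z(H) + z(FA)) = -0.3365
c < 0 → liberal criterion (biased toward responding “yes”).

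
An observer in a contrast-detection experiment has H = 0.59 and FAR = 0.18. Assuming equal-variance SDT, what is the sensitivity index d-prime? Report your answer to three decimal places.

z(H) = 0.2275
z(FA) = -0.9154
d' = z(H) − z(FA) = 0.2275 − (-0.9154) = 1.1429

d-prime = 1.143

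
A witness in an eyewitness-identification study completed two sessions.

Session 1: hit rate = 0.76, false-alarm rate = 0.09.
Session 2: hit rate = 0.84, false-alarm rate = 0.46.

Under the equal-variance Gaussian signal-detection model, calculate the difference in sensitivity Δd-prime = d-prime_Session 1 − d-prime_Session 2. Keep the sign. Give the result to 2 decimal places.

Δd-prime = 0.95

Session 1: z(0.76) = 0.706, z(0.09) = -1.341, d' = 2.047
Session 2: z(0.84) = 0.994, z(0.46) = -0.100, d' = 1.094
Δd' = d'_Session 1 − d'_Session 2 = 2.047 − 1.094 = 0.953
Session 1 has the higher sensitivity.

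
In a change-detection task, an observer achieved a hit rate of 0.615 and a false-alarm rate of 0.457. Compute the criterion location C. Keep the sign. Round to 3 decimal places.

z(H) = 0.2924
z(FA) = -0.1080
c = −½·[z(H) + z(FA)] = −0.5 × (0.2924 + (-0.1080)) = -0.0922
c < 0: the observer has a liberal response bias.

C = -0.092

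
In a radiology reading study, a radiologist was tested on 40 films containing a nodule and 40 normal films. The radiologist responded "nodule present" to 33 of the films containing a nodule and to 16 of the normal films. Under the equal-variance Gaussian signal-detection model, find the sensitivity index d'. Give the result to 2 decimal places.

d' = 1.19

H = 33/40 = 0.8250
FA = 16/40 = 0.4000
z(H) = 0.935
z(FA) = -0.253
d' = z(H) − z(FA) = 0.935 − (-0.253) = 1.188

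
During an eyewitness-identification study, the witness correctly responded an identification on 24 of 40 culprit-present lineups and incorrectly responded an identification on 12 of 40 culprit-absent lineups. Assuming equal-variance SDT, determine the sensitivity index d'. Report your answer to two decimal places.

d' = 0.78

H = 24/40 = 0.6000
FA = 12/40 = 0.3000
z(H) = z(0.6000) = 0.253
z(FA) = z(0.3000) = -0.524
d' = z(H) − z(FA) = 0.253 − (-0.524) = 0.777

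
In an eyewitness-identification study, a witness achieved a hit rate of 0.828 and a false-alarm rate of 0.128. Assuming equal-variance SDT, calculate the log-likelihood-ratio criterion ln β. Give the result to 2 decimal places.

Φ⁻¹(H) = 0.946
Φ⁻¹(FA) = -1.136
ln β = −½·[z(H)² − z(FA)²] = −0.5 × (0.895 − 1.290) = 0.1975

ln β = 0.20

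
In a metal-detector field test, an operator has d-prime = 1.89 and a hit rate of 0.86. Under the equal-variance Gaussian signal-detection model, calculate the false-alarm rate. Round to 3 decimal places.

false-alarm rate = 0.209

z(hit rate) = z(0.86) = 1.0803
z(FA) = z(H) − d' = 1.0803 − 1.89 = -0.8097
false-alarm rate = Φ(-0.8097) = 0.2091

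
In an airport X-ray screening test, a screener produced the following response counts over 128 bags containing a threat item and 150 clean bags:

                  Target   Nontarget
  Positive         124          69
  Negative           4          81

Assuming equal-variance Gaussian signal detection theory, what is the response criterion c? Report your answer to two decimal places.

H = 124/128 = 0.9688
FA = 69/150 = 0.4600
z(H) = 1.8634
z(FA) = -0.1004
c = −½·[z(H) + z(FA)] = −0.5 × (1.8634 + (-0.1004)) = -0.8815

c = -0.88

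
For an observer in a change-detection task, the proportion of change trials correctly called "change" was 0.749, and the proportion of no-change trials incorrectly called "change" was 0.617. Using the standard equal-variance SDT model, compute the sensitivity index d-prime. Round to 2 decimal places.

d-prime = 0.37

Φ⁻¹(H) = Φ⁻¹(0.749) = 0.671
Φ⁻¹(FA) = Φ⁻¹(0.617) = 0.298
d' = z(H) − z(FA) = 0.671 − 0.298 = 0.373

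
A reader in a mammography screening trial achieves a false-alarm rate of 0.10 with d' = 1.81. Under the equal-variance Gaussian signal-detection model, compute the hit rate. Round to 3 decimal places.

hit rate = 0.701

z(false-alarm rate) = z(0.10) = -1.2816
z(H) = z(FA) + d' = -1.2816 + 1.81 = 0.5284
hit rate = Φ(0.5284) = 0.7014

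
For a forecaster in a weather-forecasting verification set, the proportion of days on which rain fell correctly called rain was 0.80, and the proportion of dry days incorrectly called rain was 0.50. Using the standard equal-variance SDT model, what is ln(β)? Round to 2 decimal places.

Φ⁻¹(H) = Φ⁻¹(0.80) = 0.842
Φ⁻¹(FA) = Φ⁻¹(0.50) = 0.000
ln β = −½·[z(H)² − z(FA)²] = −0.5 × (0.709 − 0.000) = -0.3545

ln β = -0.35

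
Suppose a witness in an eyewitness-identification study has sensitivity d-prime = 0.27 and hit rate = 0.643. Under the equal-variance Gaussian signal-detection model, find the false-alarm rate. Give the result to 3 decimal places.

false-alarm rate = 0.538

z(hit rate) = z(0.643) = 0.3665
z(FA) = z(H) − d' = 0.3665 − 0.27 = 0.0965
false-alarm rate = Φ(0.0965) = 0.5384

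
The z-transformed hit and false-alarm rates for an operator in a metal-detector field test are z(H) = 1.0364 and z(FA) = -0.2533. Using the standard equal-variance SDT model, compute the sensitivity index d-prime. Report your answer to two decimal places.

d-prime = 1.29

d' = z(H) − z(FA) = 1.0364 − (-0.2533) = 1.2897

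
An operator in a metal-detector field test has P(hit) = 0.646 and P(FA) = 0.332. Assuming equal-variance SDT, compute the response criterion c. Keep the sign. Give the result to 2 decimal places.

z(H) = z(0.646) = 0.375
z(FA) = z(0.332) = -0.434
c = −½·[z(H) + z(FA)] = −0.5 × (0.375 + (-0.434)) = 0.0295

c = 0.03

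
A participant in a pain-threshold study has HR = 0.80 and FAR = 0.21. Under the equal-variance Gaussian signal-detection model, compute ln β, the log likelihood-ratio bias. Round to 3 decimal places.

ln β = -0.029

z(H) = 0.8416
z(FA) = -0.8064
ln β = −½·[z(H)² − z(FA)²] = −0.5 × (0.7083 − 0.6503) = -0.0290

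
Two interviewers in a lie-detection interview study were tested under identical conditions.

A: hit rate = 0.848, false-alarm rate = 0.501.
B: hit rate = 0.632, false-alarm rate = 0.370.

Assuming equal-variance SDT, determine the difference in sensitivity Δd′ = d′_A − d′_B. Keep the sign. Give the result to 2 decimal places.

A: z(0.848) = 1.028, z(0.501) = 0.003, d' = 1.025
B: z(0.632) = 0.337, z(0.370) = -0.332, d' = 0.669
Δd' = d'_A − d'_B = 1.025 − 0.669 = 0.356
A has the higher sensitivity.

Δd′ = 0.36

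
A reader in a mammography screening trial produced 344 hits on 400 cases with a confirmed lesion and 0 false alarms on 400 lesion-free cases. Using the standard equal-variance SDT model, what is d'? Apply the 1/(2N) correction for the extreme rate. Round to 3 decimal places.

d' = 4.104

The false-alarm rate is 0/400 = 0, so apply the 1/(2N) correction: FA → 1/(2·400) = 0.00125.
z(H) = z(0.86000) = 1.0803
z(FA) = z(0.00125) = -3.0233
d' = 1.0803 − (-3.0233) = 4.1036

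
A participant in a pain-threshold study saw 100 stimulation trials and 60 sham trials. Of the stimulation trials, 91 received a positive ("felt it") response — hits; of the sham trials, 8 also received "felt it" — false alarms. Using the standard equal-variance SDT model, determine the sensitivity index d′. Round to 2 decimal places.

H = 91/100 = 0.9100
FA = 8/60 = 0.1333
z(0.9100) = 1.341, z(0.1333) = -1.111
d' = z(H) − z(FA) = 1.341 − (-1.111) = 2.452

d′ = 2.45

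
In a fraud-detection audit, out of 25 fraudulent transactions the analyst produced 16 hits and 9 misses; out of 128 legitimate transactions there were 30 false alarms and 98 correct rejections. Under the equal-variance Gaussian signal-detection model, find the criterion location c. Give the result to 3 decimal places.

c = 0.183

H = 16/25 = 0.6400
FA = 30/128 = 0.2344
Φ⁻¹(H) = 0.3585
Φ⁻¹(FA) = -0.7244
c = −½·[z(H) + z(FA)] = −0.5 × (0.3585 + (-0.7244)) = 0.18295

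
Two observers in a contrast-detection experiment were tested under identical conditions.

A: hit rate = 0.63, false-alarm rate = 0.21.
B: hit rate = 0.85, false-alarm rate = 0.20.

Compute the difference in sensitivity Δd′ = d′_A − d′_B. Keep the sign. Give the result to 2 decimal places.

A: z(0.63) = 0.332, z(0.21) = -0.806, d' = 1.138
B: z(0.85) = 1.036, z(0.20) = -0.842, d' = 1.878
Δd' = d'_A − d'_B = 1.138 − 1.878 = -0.740
B has the higher sensitivity.

Δd′ = -0.74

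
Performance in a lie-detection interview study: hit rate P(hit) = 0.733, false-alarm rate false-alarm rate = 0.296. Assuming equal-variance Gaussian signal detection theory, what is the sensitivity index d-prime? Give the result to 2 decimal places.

z(H) = z(0.733) = 0.6219
z(FA) = z(0.296) = -0.5359
d' = z(H) − z(FA) = 0.6219 − (-0.5359) = 1.1578

d-prime = 1.16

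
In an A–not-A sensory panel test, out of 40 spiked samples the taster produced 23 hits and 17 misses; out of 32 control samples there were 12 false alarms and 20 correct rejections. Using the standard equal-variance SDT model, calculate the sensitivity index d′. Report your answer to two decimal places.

d′ = 0.51

H = 23/40 = 0.5750
FA = 12/32 = 0.3750
Φ⁻¹(H) = Φ⁻¹(0.5750) = 0.189
Φ⁻¹(FA) = Φ⁻¹(0.3750) = -0.319
d' = z(H) − z(FA) = 0.189 − (-0.319) = 0.508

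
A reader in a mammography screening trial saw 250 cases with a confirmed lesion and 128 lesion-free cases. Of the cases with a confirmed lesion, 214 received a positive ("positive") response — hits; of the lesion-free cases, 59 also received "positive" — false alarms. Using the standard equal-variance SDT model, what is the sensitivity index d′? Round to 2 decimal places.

d′ = 1.16

H = 214/250 = 0.8560
FA = 59/128 = 0.4609
Φ⁻¹(H) = Φ⁻¹(0.8560) = 1.063
Φ⁻¹(FA) = Φ⁻¹(0.4609) = -0.098
d' = z(H) − z(FA) = 1.063 − (-0.098) = 1.161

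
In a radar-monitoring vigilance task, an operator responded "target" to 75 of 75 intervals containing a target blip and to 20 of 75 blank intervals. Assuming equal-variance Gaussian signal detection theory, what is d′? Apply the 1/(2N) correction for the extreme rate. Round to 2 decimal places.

d′ = 3.10

The hit rate is 75/75 = 1, so apply the 1/(2N) correction: H → 1 − 1/(2·75) = 0.99333.
z(H) = z(0.99333) = 2.475
z(FA) = z(0.26667) = -0.623
d' = 2.475 − (-0.623) = 3.098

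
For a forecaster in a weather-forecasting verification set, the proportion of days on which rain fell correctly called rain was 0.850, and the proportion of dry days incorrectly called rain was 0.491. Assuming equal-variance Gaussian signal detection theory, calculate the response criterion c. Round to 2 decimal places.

c = -0.51

z(H) = z(0.850) = 1.036
z(FA) = z(0.491) = -0.023
c = −½·[z(H) + z(FA)] = −0.5 × (1.036 + (-0.023)) = -0.5065
c < 0: the forecaster has a liberal response bias.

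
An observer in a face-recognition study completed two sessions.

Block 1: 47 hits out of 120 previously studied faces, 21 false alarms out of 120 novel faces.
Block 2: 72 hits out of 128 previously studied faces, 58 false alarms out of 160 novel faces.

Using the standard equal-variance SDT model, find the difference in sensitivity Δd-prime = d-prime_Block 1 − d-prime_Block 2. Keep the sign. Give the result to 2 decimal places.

Δd-prime = 0.15

Block 1: z(0.3917) = -0.275, z(0.1750) = -0.935, d' = 0.660
Block 2: z(0.5625) = 0.157, z(0.3625) = -0.352, d' = 0.509
Δd' = d'_Block 1 − d'_Block 2 = 0.660 − 0.509 = 0.151
Block 1 has the higher sensitivity.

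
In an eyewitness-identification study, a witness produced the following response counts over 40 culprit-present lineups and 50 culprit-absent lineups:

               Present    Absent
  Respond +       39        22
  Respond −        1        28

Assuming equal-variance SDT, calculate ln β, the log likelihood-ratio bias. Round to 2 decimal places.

ln β = -1.91

H = 39/40 = 0.9750
FA = 22/50 = 0.4400
Φ⁻¹(H) = Φ⁻¹(0.9750) = 1.960
Φ⁻¹(FA) = Φ⁻¹(0.4400) = -0.151
ln β = −½·[z(H)² − z(FA)²] = −0.5 × (3.842 − 0.023) = -1.9095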